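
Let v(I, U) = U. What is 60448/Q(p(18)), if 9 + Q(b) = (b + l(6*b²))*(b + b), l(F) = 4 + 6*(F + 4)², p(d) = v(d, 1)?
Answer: 60448/1201 ≈ 50.331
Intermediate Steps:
p(d) = 1
l(F) = 4 + 6*(4 + F)²
Q(b) = -9 + 2*b*(4 + b + 6*(4 + 6*b²)²) (Q(b) = -9 + (b + (4 + 6*(4 + 6*b²)²))*(b + b) = -9 + (4 + b + 6*(4 + 6*b²)²)*(2*b) = -9 + 2*b*(4 + b + 6*(4 + 6*b²)²))
60448/Q(p(18)) = 60448/(-9 + 2*1² + 200*1 + 432*1⁵ + 576*1³) = 60448/(-9 + 2*1 + 200 + 432*1 + 576*1) = 60448/(-9 + 2 + 200 + 432 + 576) = 60448/1201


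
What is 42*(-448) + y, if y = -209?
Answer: -19025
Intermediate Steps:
42*(-448) + y = 42*(-448) - 209 = -18816 - 209 = -19025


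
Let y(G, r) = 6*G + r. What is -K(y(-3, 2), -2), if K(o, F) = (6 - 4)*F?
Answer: 4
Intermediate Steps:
y(G, r) = r + 6*G
K(o, F) = 2*F
-K(y(-3, 2), -2) = -2*(-2) = -1*(-4) = 4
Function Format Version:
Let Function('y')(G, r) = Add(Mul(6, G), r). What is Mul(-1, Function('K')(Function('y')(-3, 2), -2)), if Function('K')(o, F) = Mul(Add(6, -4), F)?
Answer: 4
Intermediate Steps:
Function('y')(G, r) = Add(r, Mul(6, G))
Function('K')(o, F) = Mul(2, F)
Mul(-1, Function('K')(Function('y')(-3, 2), -2)) = Mul(-1, Mul(2, -2)) = Mul(-1, -4) = 4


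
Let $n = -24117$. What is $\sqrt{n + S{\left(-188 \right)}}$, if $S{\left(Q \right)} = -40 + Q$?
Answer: $3 i \sqrt{2705} \approx 156.03 i$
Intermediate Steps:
$\sqrt{n + S{\left(-188 \right)}} = \sqrt{-24117 - 228} = \sqrt{-24345} = 3 i \sqrt{2705}$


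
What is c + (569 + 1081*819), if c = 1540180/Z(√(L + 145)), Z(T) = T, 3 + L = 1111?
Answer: 885908 + 1540180*√1253/1253 ≈ 9.2942e+5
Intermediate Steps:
L = 1108 (L = -3 + 1111 = 1108)
c = 1540180*√1253/1253 (c = 1540180/(√(1108 + 145)) = 1540180/(√1253) = 1540180*(√1253/1253) = 1540180*√1253/1253 ≈ 43511.)
c + (569 + 1081*819) = 1540180*√1253/1253 + (569 + 1081*819) = 1540180*√1253/1253 + (569 + 885339) = 1540180*√1253/1253 + 885908 = 885908 + 1540180*√1253/1253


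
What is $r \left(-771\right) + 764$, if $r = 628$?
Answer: $-483424$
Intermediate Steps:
$r \left(-771\right) + 764 = 628 \left(-771\right) + 764 = -484188 + 764 = -483424$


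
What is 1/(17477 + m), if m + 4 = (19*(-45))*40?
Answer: -1/16727 ≈ -5.9784e-5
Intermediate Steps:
m = -34204 (m = -4 + (19*(-45))*40 = -4 - 855*40 = -4 - 34200 = -34204)
1/(17477 + m) = 1/(17477 - 34204) = 1/(-16727) = -1/16727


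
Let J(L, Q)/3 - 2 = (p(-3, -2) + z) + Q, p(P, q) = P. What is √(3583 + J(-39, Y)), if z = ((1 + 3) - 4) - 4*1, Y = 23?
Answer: √3637 ≈ 60.308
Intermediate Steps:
z = -4 (z = (4 - 4) - 4 = 0 - 4 = -4)
J(L, Q) = -15 + 3*Q (J(L, Q) = 6 + 3*((-3 - 4) + Q) = 6 + 3*(-7 + Q) = 6 + (-21 + 3*Q) = -15 + 3*Q)
√(3583 + J(-39, Y)) = √(3583 + (-15 + 3*23)) = √(3583 + (-15 + 69)) = √(3583 + 54) = √3637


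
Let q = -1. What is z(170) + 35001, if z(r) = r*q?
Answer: 34831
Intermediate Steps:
z(r) = -r (z(r) = r*(-1) = -r)
z(170) + 35001 = -1*170 + 35001 = -170 + 35001 = 34831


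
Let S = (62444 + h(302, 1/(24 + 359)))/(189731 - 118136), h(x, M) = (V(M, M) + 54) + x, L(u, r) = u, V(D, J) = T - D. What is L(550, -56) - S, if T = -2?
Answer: 5019145039/9140295 ≈ 549.12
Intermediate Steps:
V(D, J) = -2 - D
h(x, M) = 52 + x - M (h(x, M) = ((-2 - M) + 54) + x = (52 - M) + x = 52 + x - M)
S = 8017211/9140295 (S = (62444 + (52 + 302 - 1/(24 + 359)))/(189731 - 118136) = (62444 + (52 + 302 - 1/383))/71595 = (62444 + (52 + 302 - 1*1/383))*(1/71595) = (62444 + (52 + 302 - 1/383))*(1/71595) = (62444 + 135581/383)*(1/71595) = (24051633/383)*(1/71595) = 8017211/9140295 ≈ 0.87713)
L(550, -56) - S = 550 - 1*8017211/9140295 = 550 - 8017211/9140295 = 5019145039/9140295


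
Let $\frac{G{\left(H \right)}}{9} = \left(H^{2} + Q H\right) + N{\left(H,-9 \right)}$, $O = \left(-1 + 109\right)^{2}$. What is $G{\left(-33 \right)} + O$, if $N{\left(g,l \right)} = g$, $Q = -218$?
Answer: $85914$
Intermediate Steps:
$O = 11664$ ($O = 108^{2} = 11664$)
$G{\left(H \right)} = - 1953 H + 9 H^{2}$ ($G{\left(H \right)} = 9 \left(\left(H^{2} - 218 H\right) + H\right) = 9 \left(H^{2} - 217 H\right) = - 1953 H + 9 H^{2}$)
$G{\left(-33 \right)} + O = 9 \left(-33\right) \left(-217 - 33\right) + 11664 = 9 \left(-33\right) \left(-250\right) + 11664 = 74250 + 11664 = 85914$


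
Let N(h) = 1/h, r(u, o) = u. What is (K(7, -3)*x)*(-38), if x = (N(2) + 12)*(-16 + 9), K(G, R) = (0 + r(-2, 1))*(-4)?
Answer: 26600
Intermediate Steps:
K(G, R) = 8 (K(G, R) = (0 - 2)*(-4) = -2*(-4) = 8)
x = -175/2 (x = (1/2 + 12)*(-16 + 9) = (1/2 + 12)*(-7) = (25/2)*(-7) = -175/2 ≈ -87.500)
(K(7, -3)*x)*(-38) = (8*(-175/2))*(-38) = -700*(-38) = 26600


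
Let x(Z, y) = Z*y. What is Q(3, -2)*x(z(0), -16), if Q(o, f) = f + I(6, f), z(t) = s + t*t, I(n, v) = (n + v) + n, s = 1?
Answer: -128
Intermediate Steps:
I(n, v) = v + 2*n
z(t) = 1 + t² (z(t) = 1 + t*t = 1 + t²)
Q(o, f) = 12 + 2*f (Q(o, f) = f + (f + 2*6) = f + (f + 12) = f + (12 + f) = 12 + 2*f)
Q(3, -2)*x(z(0), -16) = (12 + 2*(-2))*((1 + 0²)*(-16)) = (12 - 4)*((1 + 0)*(-16)) = 8*(1*(-16)) = 8*(-16) = -128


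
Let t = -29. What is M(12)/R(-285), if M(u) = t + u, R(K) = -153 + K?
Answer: 17/438 ≈ 0.038813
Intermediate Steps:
M(u) = -29 + u
M(12)/R(-285) = (-29 + 12)/(-153 - 285) = -17/(-438) = -17*(-1/438) = 17/438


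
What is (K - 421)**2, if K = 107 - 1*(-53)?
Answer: 68121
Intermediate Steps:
K = 160 (K = 107 + 53 = 160)
(K - 421)**2 = (160 - 421)**2 = (-261)**2 = 68121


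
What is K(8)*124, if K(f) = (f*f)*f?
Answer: 63488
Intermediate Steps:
K(f) = f³ (K(f) = f²*f = f³)
K(8)*124 = 8³*124 = 512*124 = 63488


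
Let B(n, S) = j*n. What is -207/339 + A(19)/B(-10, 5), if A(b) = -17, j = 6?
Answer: -2219/6780 ≈ -0.32729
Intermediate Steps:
B(n, S) = 6*n
-207/339 + A(19)/B(-10, 5) = -207/339 - 17/(6*(-10)) = -207*1/339 - 17/(-60) = -69/113 - 17*(-1/60) = -69/113 + 17/60 = -2219/6780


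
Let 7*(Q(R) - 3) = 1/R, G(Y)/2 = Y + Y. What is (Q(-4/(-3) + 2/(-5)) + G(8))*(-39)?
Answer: -134355/98 ≈ -1371.0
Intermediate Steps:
G(Y) = 4*Y (G(Y) = 2*(Y + Y) = 2*(2*Y) = 4*Y)
Q(R) = 3 + 1/(7*R)
(Q(-4/(-3) + 2/(-5)) + G(8))*(-39) = ((3 + 1/(7*(-4/(-3) + 2/(-5)))) + 4*8)*(-39) = ((3 + 1/(7*(-4*(-1/3) + 2*(-1/5)))) + 32)*(-39) = ((3 + 1/(7*(4/3 - 2/5))) + 32)*(-39) = ((3 + 1/(7*(14/15))) + 32)*(-39) = ((3 + (1/7)*(15/14)) + 32)*(-39) = ((3 + 15/98) + 32)*(-39) = (309/98 + 32)*(-39) = (3445/98)*(-39) = -134355/98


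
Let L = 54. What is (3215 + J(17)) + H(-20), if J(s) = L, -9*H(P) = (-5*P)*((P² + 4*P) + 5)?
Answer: -3079/9 ≈ -342.11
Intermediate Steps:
H(P) = 5*P*(5 + P² + 4*P)/9 (H(P) = -(-5*P)*((P² + 4*P) + 5)/9 = -(-5*P)*(5 + P² + 4*P)/9 = -(-5)*P*(5 + P² + 4*P)/9 = 5*P*(5 + P² + 4*P)/9)
J(s) = 54
(3215 + J(17)) + H(-20) = (3215 + 54) + (5/9)*(-20)*(5 + (-20)² + 4*(-20)) = 3269 + (5/9)*(-20)*(5 + 400 - 80) = 3269 + (5/9)*(-20)*325 = 3269 - 32500/9 = -3079/9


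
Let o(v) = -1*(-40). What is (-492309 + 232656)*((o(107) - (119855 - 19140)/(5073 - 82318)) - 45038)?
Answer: 180498810916227/15449 ≈ 1.1684e+10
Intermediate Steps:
o(v) = 40
(-492309 + 232656)*((o(107) - (119855 - 19140)/(5073 - 82318)) - 45038) = (-492309 + 232656)*((40 - (119855 - 19140)/(5073 - 82318)) - 45038) = -259653*((40 - 100715/(-77245)) - 45038) = -259653*((40 - 100715*(-1)/77245) - 45038) = -259653*((40 - 1*(-20143/15449)) - 45038) = -259653*((40 + 20143/15449) - 45038) = -259653*(638103/15449 - 45038) = -259653*(-695153959/15449) = 180498810916227/15449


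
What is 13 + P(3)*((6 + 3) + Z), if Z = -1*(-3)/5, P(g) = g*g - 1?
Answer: 449/5 ≈ 89.800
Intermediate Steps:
P(g) = -1 + g² (P(g) = g² - 1 = -1 + g²)
Z = ⅗ (Z = 3*(⅕) = ⅗ ≈ 0.60000)
13 + P(3)*((6 + 3) + Z) = 13 + (-1 + 3²)*((6 + 3) + ⅗) = 13 + (-1 + 9)*(9 + ⅗) = 13 + 8*(48/5) = 13 + 384/5 = 449/5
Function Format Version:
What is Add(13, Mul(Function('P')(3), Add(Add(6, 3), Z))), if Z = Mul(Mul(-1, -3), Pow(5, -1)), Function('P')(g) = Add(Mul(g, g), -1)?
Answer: Rational(449, 5) ≈ 89.800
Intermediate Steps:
Function('P')(g) = Add(-1, Pow(g, 2)) (Function('P')(g) = Add(Pow(g, 2), -1) = Add(-1, Pow(g, 2)))
Z = Rational(3, 5) (Z = Mul(3, Rational(1, 5)) = Rational(3, 5) ≈ 0.60000)
Add(13, Mul(Function('P')(3), Add(Add(6, 3), Z))) = Add(13, Mul(Add(-1, Pow(3, 2)), Add(Add(6, 3), Rational(3, 5)))) = Add(13, Mul(Add(-1, 9), Add(9, Rational(3, 5)))) = Add(13, Mul(8, Rational(48, 5))) = Add(13, Rational(384, 5)) = Rational(449, 5)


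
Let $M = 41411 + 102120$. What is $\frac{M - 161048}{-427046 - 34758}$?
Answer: $\frac{17517}{461804} \approx 0.037932$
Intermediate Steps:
$M = 143531$
$\frac{M - 161048}{-427046 - 34758} = \frac{143531 - 161048}{-427046 - 34758} = - \frac{17517}{-461804} = \left(-17517\right) \left(- \frac{1}{461804}\right) = \frac{17517}{461804}$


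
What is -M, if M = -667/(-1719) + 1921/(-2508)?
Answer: 543121/1437084 ≈ 0.37793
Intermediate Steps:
M = -543121/1437084 (M = -667*(-1/1719) + 1921*(-1/2508) = 667/1719 - 1921/2508 = -543121/1437084 ≈ -0.37793)
-M = -1*(-543121/1437084) = 543121/1437084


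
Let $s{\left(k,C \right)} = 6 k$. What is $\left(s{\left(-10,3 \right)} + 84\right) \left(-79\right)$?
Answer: $-1896$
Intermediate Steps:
$\left(s{\left(-10,3 \right)} + 84\right) \left(-79\right) = \left(6 \left(-10\right) + 84\right) \left(-79\right) = \left(-60 + 84\right) \left(-79\right) = 24 \left(-79\right) = -1896$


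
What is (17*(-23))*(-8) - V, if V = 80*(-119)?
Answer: 12648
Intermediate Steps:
V = -9520
(17*(-23))*(-8) - V = (17*(-23))*(-8) - 1*(-9520) = -391*(-8) + 9520 = 3128 + 9520 = 12648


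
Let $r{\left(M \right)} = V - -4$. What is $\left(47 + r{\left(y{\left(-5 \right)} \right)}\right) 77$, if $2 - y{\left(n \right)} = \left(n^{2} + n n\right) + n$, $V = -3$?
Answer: $3696$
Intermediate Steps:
$y{\left(n \right)} = 2 - n - 2 n^{2}$ ($y{\left(n \right)} = 2 - \left(\left(n^{2} + n n\right) + n\right) = 2 - \left(\left(n^{2} + n^{2}\right) + n\right) = 2 - \left(2 n^{2} + n\right) = 2 - \left(n + 2 n^{2}\right) = 2 - n - 2 n^{2}$)
$r{\left(M \right)} = 1$ ($r{\left(M \right)} = -3 - -4 = -3 + 4 = 1$)
$\left(47 + r{\left(y{\left(-5 \right)} \right)}\right) 77 = \left(47 + 1\right) 77 = 48 \cdot 77 = 3696$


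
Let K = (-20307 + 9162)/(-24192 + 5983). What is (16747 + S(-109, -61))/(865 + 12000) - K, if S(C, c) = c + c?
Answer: 31868840/46851757 ≈ 0.68021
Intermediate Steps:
K = 11145/18209 (K = -11145/(-18209) = -11145*(-1/18209) = 11145/18209 ≈ 0.61206)
S(C, c) = 2*c
(16747 + S(-109, -61))/(865 + 12000) - K = (16747 + 2*(-61))/(865 + 12000) - 1*11145/18209 = (16747 - 122)/12865 - 11145/18209 = 16625*(1/12865) - 11145/18209 = 3325/2573 - 11145/18209 = 31868840/46851757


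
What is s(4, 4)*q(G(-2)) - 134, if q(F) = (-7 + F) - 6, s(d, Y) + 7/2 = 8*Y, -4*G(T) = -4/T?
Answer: -2075/4 ≈ -518.75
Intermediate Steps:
G(T) = 1/T (G(T) = -(-1)/T = 1/T)
s(d, Y) = -7/2 + 8*Y
q(F) = -13 + F
s(4, 4)*q(G(-2)) - 134 = (-7/2 + 8*4)*(-13 + 1/(-2)) - 134 = (-7/2 + 32)*(-13 - 1/2) - 134 = (57/2)*(-27/2) - 134 = -1539/4 - 134 = -2075/4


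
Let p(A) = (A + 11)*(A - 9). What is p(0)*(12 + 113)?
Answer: -12375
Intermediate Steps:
p(A) = (-9 + A)*(11 + A) (p(A) = (11 + A)*(-9 + A) = (-9 + A)*(11 + A))
p(0)*(12 + 113) = (-99 + 0**2 + 2*0)*(12 + 113) = (-99 + 0 + 0)*125 = -99*125 = -12375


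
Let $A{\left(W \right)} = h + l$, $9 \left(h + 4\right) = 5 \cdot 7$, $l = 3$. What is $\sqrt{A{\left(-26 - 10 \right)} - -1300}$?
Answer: $\frac{\sqrt{11726}}{3} \approx 36.096$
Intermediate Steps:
$h = - \frac{1}{9}$ ($h = -4 + \frac{5 \cdot 7}{9} = -4 + \frac{1}{9} \cdot 35 = -4 + \frac{35}{9} = - \frac{1}{9} \approx -0.11111$)
$A{\left(W \right)} = \frac{26}{9}$ ($A{\left(W \right)} = - \frac{1}{9} + 3 = \frac{26}{9}$)
$\sqrt{A{\left(-26 - 10 \right)} - -1300} = \sqrt{\frac{26}{9} - -1300} = \sqrt{\frac{26}{9} + 1300} = \sqrt{\frac{11726}{9}} = \frac{\sqrt{11726}}{3}$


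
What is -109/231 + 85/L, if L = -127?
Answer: -33478/29337 ≈ -1.1412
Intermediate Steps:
-109/231 + 85/L = -109/231 + 85/(-127) = -109*1/231 + 85*(-1/127) = -109/231 - 85/127 = -33478/29337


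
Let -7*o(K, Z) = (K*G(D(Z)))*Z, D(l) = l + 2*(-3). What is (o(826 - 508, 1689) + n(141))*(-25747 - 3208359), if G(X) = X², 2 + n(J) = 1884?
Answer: 4920160248201068624/7 ≈ 7.0288e+17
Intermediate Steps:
n(J) = 1882 (n(J) = -2 + 1884 = 1882)
D(l) = -6 + l (D(l) = l - 6 = -6 + l)
o(K, Z) = -K*Z*(-6 + Z)²/7 (o(K, Z) = -K*(-6 + Z)²*Z/7 = -K*Z*(-6 + Z)²/7)
(o(826 - 508, 1689) + n(141))*(-25747 - 3208359) = (-⅐*(826 - 508)*1689*(-6 + 1689)² + 1882)*(-25747 - 3208359) = (-⅐*318*1689*1683² + 1882)*(-3234106) = (-⅐*318*1689*2832489 + 1882)*(-3234106) = (-1521335506878/7 + 1882)*(-3234106) = -1521335493704/7*(-3234106) = 4920160248201068624/7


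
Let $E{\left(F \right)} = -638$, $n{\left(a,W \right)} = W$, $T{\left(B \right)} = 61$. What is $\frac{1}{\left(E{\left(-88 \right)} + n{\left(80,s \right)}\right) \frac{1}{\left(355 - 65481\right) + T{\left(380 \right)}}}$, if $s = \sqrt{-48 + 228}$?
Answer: $\frac{20755735}{203432} + \frac{195195 \sqrt{5}}{203432} \approx 104.17$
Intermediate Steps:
$s = 6 \sqrt{5}$ ($s = \sqrt{180} = 6 \sqrt{5} \approx 13.416$)
$\frac{1}{\left(E{\left(-88 \right)} + n{\left(80,s \right)}\right) \frac{1}{\left(355 - 65481\right) + T{\left(380 \right)}}} = \frac{1}{\left(-638 + 6 \sqrt{5}\right) \frac{1}{\left(355 - 65481\right) + 61}} = \frac{1}{\left(-638 + 6 \sqrt{5}\right) \frac{1}{-65126 + 61}} = \frac{1}{\left(-638 + 6 \sqrt{5}\right) \frac{1}{-65065}} = \frac{1}{\left(-638 + 6 \sqrt{5}\right) \left(- \frac{1}{65065}\right)} = \frac{1}{\frac{58}{5915} - \frac{6 \sqrt{5}}{65065}}$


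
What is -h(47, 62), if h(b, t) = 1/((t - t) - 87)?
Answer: 1/87 ≈ 0.011494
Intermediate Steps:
h(b, t) = -1/87 (h(b, t) = 1/(0 - 87) = 1/(-87) = -1/87)
-h(47, 62) = -1*(-1/87) = 1/87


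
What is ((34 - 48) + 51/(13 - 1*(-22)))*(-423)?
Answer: 185697/35 ≈ 5305.6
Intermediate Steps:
((34 - 48) + 51/(13 - 1*(-22)))*(-423) = (-14 + 51/(13 + 22))*(-423) = (-14 + 51/35)*(-423) = -439/35*(-423) = 185697/35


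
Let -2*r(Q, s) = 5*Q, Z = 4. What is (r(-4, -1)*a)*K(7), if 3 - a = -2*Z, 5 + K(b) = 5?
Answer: 0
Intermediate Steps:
K(b) = 0 (K(b) = -5 + 5 = 0)
a = 11 (a = 3 - (-2)*4 = 3 - 1*(-8) = 3 + 8 = 11)
r(Q, s) = -5*Q/2
(r(-4, -1)*a)*K(7) = (-5/2*(-4)*11)*0 = (10*11)*0 = 110*0 = 0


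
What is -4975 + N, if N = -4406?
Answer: -9381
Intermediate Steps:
-4975 + N = -4975 - 4406 = -9381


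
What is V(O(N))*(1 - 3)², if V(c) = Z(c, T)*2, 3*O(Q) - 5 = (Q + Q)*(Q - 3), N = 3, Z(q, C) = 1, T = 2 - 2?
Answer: 8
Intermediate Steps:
T = 0
O(Q) = 5/3 + 2*Q*(-3 + Q)/3 (O(Q) = 5/3 + ((Q + Q)*(Q - 3))/3 = 5/3 + ((2*Q)*(-3 + Q))/3 = 5/3 + (2*Q*(-3 + Q))/3 = 5/3 + 2*Q*(-3 + Q)/3)
V(c) = 2 (V(c) = 1*2 = 2)
V(O(N))*(1 - 3)² = 2*(1 - 3)² = 2*(-2)² = 2*4 = 8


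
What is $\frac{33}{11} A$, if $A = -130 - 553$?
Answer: $-2049$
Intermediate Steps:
$A = -683$
$\frac{33}{11} A = \frac{33}{11} \left(-683\right) = 33 \cdot \frac{1}{11} \left(-683\right) = 3 \left(-683\right) = -2049$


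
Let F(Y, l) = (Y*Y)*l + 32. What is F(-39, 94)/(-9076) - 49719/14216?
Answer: -621055735/32256104 ≈ -19.254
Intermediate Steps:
F(Y, l) = 32 + l*Y**2 (F(Y, l) = Y**2*l + 32 = l*Y**2 + 32 = 32 + l*Y**2)
F(-39, 94)/(-9076) - 49719/14216 = (32 + 94*(-39)**2)/(-9076) - 49719/14216 = (32 + 94*1521)*(-1/9076) - 49719*1/14216 = (32 + 142974)*(-1/9076) - 49719/14216 = 143006*(-1/9076) - 49719/14216 = -71503/4538 - 49719/14216 = -621055735/32256104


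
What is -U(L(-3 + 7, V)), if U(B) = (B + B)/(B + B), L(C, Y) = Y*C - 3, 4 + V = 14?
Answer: -1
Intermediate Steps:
V = 10 (V = -4 + 14 = 10)
L(C, Y) = -3 + C*Y (L(C, Y) = C*Y - 3 = -3 + C*Y)
U(B) = 1 (U(B) = (2*B)/((2*B)) = (2*B)*(1/(2*B)) = 1)
-U(L(-3 + 7, V)) = -1*1 = -1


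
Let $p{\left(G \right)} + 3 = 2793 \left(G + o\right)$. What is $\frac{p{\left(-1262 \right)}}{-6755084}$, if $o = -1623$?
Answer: $\frac{2014452}{1688771} \approx 1.1929$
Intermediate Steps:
$p{\left(G \right)} = -4533042 + 2793 G$ ($p{\left(G \right)} = -3 + 2793 \left(G - 1623\right) = -3 + 2793 \left(-1623 + G\right) = -3 + \left(-4533039 + 2793 G\right) = -4533042 + 2793 G$)
$\frac{p{\left(-1262 \right)}}{-6755084} = \frac{-4533042 + 2793 \left(-1262\right)}{-6755084} = \left(-4533042 - 3524766\right) \left(- \frac{1}{6755084}\right) = \left(-8057808\right) \left(- \frac{1}{6755084}\right) = \frac{2014452}{1688771}$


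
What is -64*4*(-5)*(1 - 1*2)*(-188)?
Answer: 240640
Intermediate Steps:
-64*4*(-5)*(1 - 1*2)*(-188) = -(-1280)*(1 - 2)*(-188) = -(-1280)*(-1)*(-188) = -64*20*(-188) = -1280*(-188) = 240640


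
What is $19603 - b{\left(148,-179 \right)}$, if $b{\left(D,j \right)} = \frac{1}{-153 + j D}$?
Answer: $\frac{522321936}{26645} \approx 19603.0$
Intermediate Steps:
$b{\left(D,j \right)} = \frac{1}{-153 + D j}$
$19603 - b{\left(148,-179 \right)} = 19603 - \frac{1}{-153 + 148 \left(-179\right)} = 19603 - \frac{1}{-153 - 26492} = 19603 - \frac{1}{-26645} = 19603 - - \frac{1}{26645} = 19603 + \frac{1}{26645} = \frac{522321936}{26645}$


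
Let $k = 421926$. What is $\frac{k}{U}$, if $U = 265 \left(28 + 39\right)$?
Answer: $\frac{421926}{17755} \approx 23.764$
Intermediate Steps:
$U = 17755$ ($U = 265 \cdot 67 = 17755$)
$\frac{k}{U} = \frac{421926}{17755}$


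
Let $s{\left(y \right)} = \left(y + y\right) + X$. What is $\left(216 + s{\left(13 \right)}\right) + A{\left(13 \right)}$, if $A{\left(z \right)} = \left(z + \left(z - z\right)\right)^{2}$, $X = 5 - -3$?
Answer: $419$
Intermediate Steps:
$X = 8$ ($X = 5 + 3 = 8$)
$A{\left(z \right)} = z^{2}$ ($A{\left(z \right)} = \left(z + 0\right)^{2} = z^{2}$)
$s{\left(y \right)} = 8 + 2 y$ ($s{\left(y \right)} = \left(y + y\right) + 8 = 2 y + 8 = 8 + 2 y$)
$\left(216 + s{\left(13 \right)}\right) + A{\left(13 \right)} = \left(216 + \left(8 + 2 \cdot 13\right)\right) + 13^{2} = \left(216 + \left(8 + 26\right)\right) + 169 = \left(216 + 34\right) + 169 = 250 + 169 = 419$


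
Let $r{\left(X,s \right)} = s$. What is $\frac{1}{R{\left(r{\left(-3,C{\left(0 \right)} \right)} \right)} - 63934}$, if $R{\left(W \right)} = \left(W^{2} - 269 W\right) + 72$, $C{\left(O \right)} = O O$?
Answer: $- \frac{1}{63862} \approx -1.5659 \cdot 10^{-5}$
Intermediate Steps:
$C{\left(O \right)} = O^{2}$
$R{\left(W \right)} = 72 + W^{2} - 269 W$
$\frac{1}{R{\left(r{\left(-3,C{\left(0 \right)} \right)} \right)} - 63934} = \frac{1}{\left(72 + \left(0^{2}\right)^{2} - 269 \cdot 0^{2}\right) - 63934} = \frac{1}{\left(72 + 0^{2} - 0\right) - 63934} = \frac{1}{\left(72 + 0 + 0\right) - 63934} = \frac{1}{72 - 63934} = \frac{1}{-63862} = - \frac{1}{63862}$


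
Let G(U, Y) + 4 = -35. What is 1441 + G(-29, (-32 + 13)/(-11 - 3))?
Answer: 1402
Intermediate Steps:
G(U, Y) = -39 (G(U, Y) = -4 - 35 = -39)
1441 + G(-29, (-32 + 13)/(-11 - 3)) = 1441 - 39 = 1402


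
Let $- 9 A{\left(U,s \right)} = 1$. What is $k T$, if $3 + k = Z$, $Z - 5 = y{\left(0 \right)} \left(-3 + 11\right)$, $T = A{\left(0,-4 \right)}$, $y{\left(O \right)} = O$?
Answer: $- \frac{2}{9} \approx -0.22222$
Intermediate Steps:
$A{\left(U,s \right)} = - \frac{1}{9}$ ($A{\left(U,s \right)} = \left(- \frac{1}{9}\right) 1 = - \frac{1}{9}$)
$T = - \frac{1}{9} \approx -0.11111$
$Z = 5$ ($Z = 5 + 0 \left(-3 + 11\right) = 5 + 0 \cdot 8 = 5 + 0 = 5$)
$k = 2$ ($k = -3 + 5 = 2$)
$k T = 2 \left(- \frac{1}{9}\right) = - \frac{2}{9}$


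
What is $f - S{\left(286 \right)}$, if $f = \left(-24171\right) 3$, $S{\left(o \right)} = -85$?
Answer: $-72428$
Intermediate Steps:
$f = -72513$
$f - S{\left(286 \right)} = -72513 - -85 = -72513 + 85 = -72428$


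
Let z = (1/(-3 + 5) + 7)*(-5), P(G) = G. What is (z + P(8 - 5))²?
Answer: 4761/4 ≈ 1190.3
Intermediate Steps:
z = -75/2 (z = (1/2 + 7)*(-5) = (½ + 7)*(-5) = (15/2)*(-5) = -75/2 ≈ -37.500)
(z + P(8 - 5))² = (-75/2 + (8 - 5))² = (-75/2 + 3)² = (-69/2)² = 4761/4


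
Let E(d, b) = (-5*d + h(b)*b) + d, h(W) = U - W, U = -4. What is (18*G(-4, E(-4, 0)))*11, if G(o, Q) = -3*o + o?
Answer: 1584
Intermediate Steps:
h(W) = -4 - W
E(d, b) = -4*d + b*(-4 - b) (E(d, b) = (-5*d + (-4 - b)*b) + d = (-5*d + b*(-4 - b)) + d = -4*d + b*(-4 - b))
G(o, Q) = -2*o
(18*G(-4, E(-4, 0)))*11 = (18*(-2*(-4)))*11 = (18*8)*11 = 144*11 = 1584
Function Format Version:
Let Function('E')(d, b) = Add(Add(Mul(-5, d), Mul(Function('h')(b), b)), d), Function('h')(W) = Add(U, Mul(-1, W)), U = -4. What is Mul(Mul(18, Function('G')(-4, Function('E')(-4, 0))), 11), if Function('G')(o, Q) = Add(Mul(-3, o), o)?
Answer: 1584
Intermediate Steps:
Function('h')(W) = Add(-4, Mul(-1, W))
Function('E')(d, b) = Add(Mul(-4, d), Mul(b, Add(-4, Mul(-1, b)))) (Function('E')(d, b) = Add(Add(Mul(-5, d), Mul(Add(-4, Mul(-1, b)), b)), d) = Add(Add(Mul(-5, d), Mul(b, Add(-4, Mul(-1, b)))), d) = Add(Mul(-4, d), Mul(b, Add(-4, Mul(-1, b)))))
Function('G')(o, Q) = Mul(-2, o)
Mul(Mul(18, Function('G')(-4, Function('E')(-4, 0))), 11) = Mul(Mul(18, Mul(-2, -4)), 11) = Mul(Mul(18, 8), 11) = Mul(144, 11) = 1584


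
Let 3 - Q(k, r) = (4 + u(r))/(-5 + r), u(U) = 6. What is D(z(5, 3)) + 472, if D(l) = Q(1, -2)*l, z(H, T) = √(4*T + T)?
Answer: 472 + 31*√15/7 ≈ 489.15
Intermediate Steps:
Q(k, r) = 3 - 10/(-5 + r) (Q(k, r) = 3 - (4 + 6)/(-5 + r) = 3 - 10/(-5 + r))
z(H, T) = √5*√T (z(H, T) = √(5*T) = √5*√T)
D(l) = 31*l/7 (D(l) = ((-25 + 3*(-2))/(-5 - 2))*l = ((-25 - 6)/(-7))*l = (-⅐*(-31))*l = 31*l/7)
D(z(5, 3)) + 472 = 31*(√5*√3)/7 + 472 = 31*√15/7 + 472 = 472 + 31*√15/7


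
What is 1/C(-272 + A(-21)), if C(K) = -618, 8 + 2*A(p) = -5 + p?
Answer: -1/618 ≈ -0.0016181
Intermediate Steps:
A(p) = -13/2 + p/2 (A(p) = -4 + (-5 + p)/2 = -4 + (-5/2 + p/2) = -13/2 + p/2)
1/C(-272 + A(-21)) = 1/(-618) = -1/618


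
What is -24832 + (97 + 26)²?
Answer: -9703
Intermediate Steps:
-24832 + (97 + 26)² = -24832 + 123² = -24832 + 15129 = -9703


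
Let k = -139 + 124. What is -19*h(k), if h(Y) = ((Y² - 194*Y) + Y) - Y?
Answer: -59565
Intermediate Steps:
k = -15
h(Y) = Y² - 194*Y (h(Y) = (Y² - 193*Y) - Y = Y² - 194*Y)
-19*h(k) = -(-285)*(-194 - 15) = -(-285)*(-209) = -19*3135 = -59565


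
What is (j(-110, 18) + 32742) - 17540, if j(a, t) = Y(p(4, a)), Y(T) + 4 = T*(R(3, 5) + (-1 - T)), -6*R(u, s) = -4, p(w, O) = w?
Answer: 45542/3 ≈ 15181.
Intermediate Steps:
R(u, s) = ⅔ (R(u, s) = -⅙*(-4) = ⅔)
Y(T) = -4 + T*(-⅓ - T) (Y(T) = -4 + T*(⅔ + (-1 - T)) = -4 + T*(-⅓ - T))
j(a, t) = -64/3 (j(a, t) = -4 - 1*4² - ⅓*4 = -4 - 1*16 - 4/3 = -4 - 16 - 4/3 = -64/3)
(j(-110, 18) + 32742) - 17540 = (-64/3 + 32742) - 17540 = 98162/3 - 17540 = 45542/3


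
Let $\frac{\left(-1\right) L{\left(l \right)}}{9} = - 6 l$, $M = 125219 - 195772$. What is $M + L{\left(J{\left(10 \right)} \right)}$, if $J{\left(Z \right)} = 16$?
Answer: $-69689$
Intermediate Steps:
$M = -70553$
$L{\left(l \right)} = 54 l$ ($L{\left(l \right)} = - 9 \left(- 6 l\right) = 54 l$)
$M + L{\left(J{\left(10 \right)} \right)} = -70553 + 54 \cdot 16 = -70553 + 864 = -69689$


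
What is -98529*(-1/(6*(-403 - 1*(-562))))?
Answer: 32843/318 ≈ 103.28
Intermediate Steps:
-98529*(-1/(6*(-403 - 1*(-562)))) = -98529*(-1/(6*(-403 + 562))) = -98529/(159*(-6)) = -98529/(-954) = -98529*(-1/954) = 32843/318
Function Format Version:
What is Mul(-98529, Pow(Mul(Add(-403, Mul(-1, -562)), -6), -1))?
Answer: Rational(32843, 318) ≈ 103.28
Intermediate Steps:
Mul(-98529, Pow(Mul(Add(-403, Mul(-1, -562)), -6), -1)) = Mul(-98529, Pow(Mul(Add(-403, 562), -6), -1)) = Mul(-98529, Pow(Mul(159, -6), -1)) = Mul(-98529, Pow(-954, -1)) = Mul(-98529, Rational(-1, 954)) = Rational(32843, 318)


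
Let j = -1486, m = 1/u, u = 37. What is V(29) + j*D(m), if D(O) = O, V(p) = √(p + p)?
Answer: -1486/37 + √58 ≈ -32.546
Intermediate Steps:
V(p) = √2*√p (V(p) = √(2*p) = √2*√p)
m = 1/37 ≈ 0.027027
V(29) + j*D(m) = √2*√29 - 1486*1/37 = √58 - 1486/37 = -1486/37 + √58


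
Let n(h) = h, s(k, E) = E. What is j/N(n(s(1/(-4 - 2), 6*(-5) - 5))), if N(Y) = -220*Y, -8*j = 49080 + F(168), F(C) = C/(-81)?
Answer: -7529/9450 ≈ -0.79672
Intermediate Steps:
F(C) = -C/81 (F(C) = C*(-1/81) = -C/81)
j = -165638/27 (j = -(49080 - 1/81*168)/8 = -(49080 - 56/27)/8 = -1/8*1325104/27 = -165638/27 ≈ -6134.7)
j/N(n(s(1/(-4 - 2), 6*(-5) - 5))) = -165638*(-1/(220*(6*(-5) - 5)))/27 = -165638*(-1/(220*(-30 - 5)))/27 = -165638/(27*((-220*(-35)))) = -165638/27/7700 = -165638/27*1/7700 = -7529/9450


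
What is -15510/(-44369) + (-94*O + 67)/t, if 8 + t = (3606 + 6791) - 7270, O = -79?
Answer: 380832607/138386911 ≈ 2.7519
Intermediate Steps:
t = 3119 (t = -8 + ((3606 + 6791) - 7270) = -8 + (10397 - 7270) = -8 + 3127 = 3119)
-15510/(-44369) + (-94*O + 67)/t = -15510/(-44369) + (-94*(-79) + 67)/3119 = -15510*(-1/44369) + (7426 + 67)*(1/3119) = 15510/44369 + 7493*(1/3119) = 15510/44369 + 7493/3119 = 380832607/138386911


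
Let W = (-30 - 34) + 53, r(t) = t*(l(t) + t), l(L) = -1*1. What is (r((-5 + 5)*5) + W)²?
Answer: 121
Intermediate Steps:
l(L) = -1
r(t) = t*(-1 + t)
W = -11 (W = -64 + 53 = -11)
(r((-5 + 5)*5) + W)² = (((-5 + 5)*5)*(-1 + (-5 + 5)*5) - 11)² = ((0*5)*(-1 + 0*5) - 11)² = (0*(-1 + 0) - 11)² = (0*(-1) - 11)² = (0 - 11)² = (-11)² = 121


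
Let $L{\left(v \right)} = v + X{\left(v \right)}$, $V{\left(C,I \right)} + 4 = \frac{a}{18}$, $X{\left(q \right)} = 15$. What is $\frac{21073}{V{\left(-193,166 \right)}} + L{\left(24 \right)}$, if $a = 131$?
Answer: $\frac{381615}{59} \approx 6468.0$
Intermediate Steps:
$V{\left(C,I \right)} = \frac{59}{18}$ ($V{\left(C,I \right)} = -4 + \frac{131}{18} = \frac{59}{18}$)
$L{\left(v \right)} = 15 + v$ ($L{\left(v \right)} = v + 15 = 15 + v$)
$\frac{21073}{V{\left(-193,166 \right)}} + L{\left(24 \right)} = \frac{21073}{\frac{59}{18}} + \left(15 + 24\right) = 21073 \cdot \frac{18}{59} + 39 = \frac{379314}{59} + 39 = \frac{381615}{59}$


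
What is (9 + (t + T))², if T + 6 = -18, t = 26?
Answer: 121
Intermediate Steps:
T = -24 (T = -6 - 18 = -24)
(9 + (t + T))² = (9 + (26 - 24))² = (9 + 2)² = 11² = 121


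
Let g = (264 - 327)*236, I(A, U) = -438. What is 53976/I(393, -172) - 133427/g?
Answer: -17716051/155052 ≈ -114.26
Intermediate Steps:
g = -14868 (g = -63*236 = -14868)
53976/I(393, -172) - 133427/g = 53976/(-438) - 133427/(-14868) = 53976*(-1/438) - 133427*(-1/14868) = -8996/73 + 19061/2124 = -17716051/155052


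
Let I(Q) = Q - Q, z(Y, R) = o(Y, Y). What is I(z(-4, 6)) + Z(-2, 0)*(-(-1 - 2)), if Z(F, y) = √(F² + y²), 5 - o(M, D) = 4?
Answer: 6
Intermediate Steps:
o(M, D) = 1 (o(M, D) = 5 - 1*4 = 5 - 4 = 1)
z(Y, R) = 1
I(Q) = 0
I(z(-4, 6)) + Z(-2, 0)*(-(-1 - 2)) = 0 + √((-2)² + 0²)*(-(-1 - 2)) = 0 + √(4 + 0)*(-1*(-3)) = 0 + √4*3 = 0 + 2*3 = 0 + 6 = 6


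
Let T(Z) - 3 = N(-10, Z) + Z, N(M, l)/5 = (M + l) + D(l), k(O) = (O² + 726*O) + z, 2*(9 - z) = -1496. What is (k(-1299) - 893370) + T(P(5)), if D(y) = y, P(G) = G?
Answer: -148278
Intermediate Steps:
z = 757 (z = 9 - ½*(-1496) = 9 + 748 = 757)
k(O) = 757 + O² + 726*O (k(O) = (O² + 726*O) + 757 = 757 + O² + 726*O)
N(M, l) = 5*M + 10*l (N(M, l) = 5*((M + l) + l) = 5*(M + 2*l) = 5*M + 10*l)
T(Z) = -47 + 11*Z (T(Z) = 3 + ((5*(-10) + 10*Z) + Z) = 3 + ((-50 + 10*Z) + Z) = 3 + (-50 + 11*Z) = -47 + 11*Z)
(k(-1299) - 893370) + T(P(5)) = ((757 + (-1299)² + 726*(-1299)) - 893370) + (-47 + 11*5) = ((757 + 1687401 - 943074) - 893370) + (-47 + 55) = (745084 - 893370) + 8 = -148286 + 8 = -148278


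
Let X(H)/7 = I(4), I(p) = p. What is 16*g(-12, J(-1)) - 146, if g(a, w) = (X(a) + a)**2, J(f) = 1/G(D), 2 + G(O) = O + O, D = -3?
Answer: 3950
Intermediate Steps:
X(H) = 28 (X(H) = 7*4 = 28)
G(O) = -2 + 2*O (G(O) = -2 + (O + O) = -2 + 2*O)
J(f) = -1/8 (J(f) = 1/(-2 + 2*(-3)) = 1/(-2 - 6) = 1/(-8) = -1/8)
g(a, w) = (28 + a)**2
16*g(-12, J(-1)) - 146 = 16*(28 - 12)**2 - 146 = 16*16**2 - 146 = 16*256 - 146 = 4096 - 146 = 3950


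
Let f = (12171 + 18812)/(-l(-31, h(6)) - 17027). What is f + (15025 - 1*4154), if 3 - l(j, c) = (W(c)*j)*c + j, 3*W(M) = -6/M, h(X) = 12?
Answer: 184765146/16999 ≈ 10869.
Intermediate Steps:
W(M) = -2/M (W(M) = (-6/M)/3 = -2/M)
l(j, c) = 3 + j (l(j, c) = 3 - (((-2/c)*j)*c + j) = 3 - ((-2*j/c)*c + j) = 3 - (-2*j + j) = 3 - (-1)*j = 3 + j)
f = -30983/16999 (f = (12171 + 18812)/(-(3 - 31) - 17027) = 30983/(-1*(-28) - 17027) = 30983/(28 - 17027) = 30983/(-16999) = 30983*(-1/16999) = -30983/16999 ≈ -1.8226)
f + (15025 - 1*4154) = -30983/16999 + (15025 - 1*4154) = -30983/16999 + (15025 - 4154) = -30983/16999 + 10871 = 184765146/16999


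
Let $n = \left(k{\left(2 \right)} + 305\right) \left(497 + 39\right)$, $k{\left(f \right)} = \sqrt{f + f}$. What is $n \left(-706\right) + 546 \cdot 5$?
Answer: $-116170982$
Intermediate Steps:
$k{\left(f \right)} = \sqrt{2} \sqrt{f}$ ($k{\left(f \right)} = \sqrt{2 f} = \sqrt{2} \sqrt{f}$)
$n = 164552$ ($n = \left(\sqrt{2} \sqrt{2} + 305\right) \left(497 + 39\right) = \left(2 + 305\right) 536 = 307 \cdot 536 = 164552$)
$n \left(-706\right) + 546 \cdot 5 = 164552 \left(-706\right) + 546 \cdot 5 = -116173712 + 2730 = -116170982$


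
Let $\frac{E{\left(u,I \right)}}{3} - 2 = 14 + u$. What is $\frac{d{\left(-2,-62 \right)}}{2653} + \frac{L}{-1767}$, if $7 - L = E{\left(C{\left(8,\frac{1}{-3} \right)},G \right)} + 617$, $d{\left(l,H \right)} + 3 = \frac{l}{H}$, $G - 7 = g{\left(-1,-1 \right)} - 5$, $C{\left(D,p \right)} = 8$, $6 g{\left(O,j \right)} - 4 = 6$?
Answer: $\frac{1804102}{4687851} \approx 0.38485$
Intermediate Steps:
$g{\left(O,j \right)} = \frac{5}{3}$ ($g{\left(O,j \right)} = \frac{2}{3} + \frac{1}{6} \cdot 6 = \frac{2}{3} + 1 = \frac{5}{3}$)
$G = \frac{11}{3}$ ($G = 7 + \left(\frac{5}{3} - 5\right) = 7 - \frac{10}{3} = \frac{11}{3} \approx 3.6667$)
$d{\left(l,H \right)} = -3 + \frac{l}{H}$
$E{\left(u,I \right)} = 48 + 3 u$ ($E{\left(u,I \right)} = 6 + 3 \left(14 + u\right) = 6 + \left(42 + 3 u\right) = 48 + 3 u$)
$L = -682$ ($L = 7 - \left(\left(48 + 3 \cdot 8\right) + 617\right) = 7 - \left(\left(48 + 24\right) + 617\right) = 7 - \left(72 + 617\right) = 7 - 689 = -682$)
$\frac{d{\left(-2,-62 \right)}}{2653} + \frac{L}{-1767} = \frac{-3 - \frac{2}{-62}}{2653} - \frac{682}{-1767} = \left(-3 - - \frac{1}{31}\right) \frac{1}{2653} - - \frac{22}{57} = \left(-3 + \frac{1}{31}\right) \frac{1}{2653} + \frac{22}{57} = \left(- \frac{92}{31}\right) \frac{1}{2653} + \frac{22}{57} = - \frac{92}{82243} + \frac{22}{57} = \frac{1804102}{4687851}$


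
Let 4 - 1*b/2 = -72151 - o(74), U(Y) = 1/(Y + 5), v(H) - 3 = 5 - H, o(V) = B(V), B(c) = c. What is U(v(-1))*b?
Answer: 72229/7 ≈ 10318.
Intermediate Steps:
o(V) = V
v(H) = 8 - H (v(H) = 3 + (5 - H) = 8 - H)
U(Y) = 1/(5 + Y)
b = 144458 (b = 8 - 2*(-72151 - 1*74) = 8 - 2*(-72151 - 74) = 8 - 2*(-72225) = 8 + 144450 = 144458)
U(v(-1))*b = 144458/(5 + (8 - 1*(-1))) = 144458/(5 + (8 + 1)) = 144458/(5 + 9) = 144458/14 = (1/14)*144458 = 72229/7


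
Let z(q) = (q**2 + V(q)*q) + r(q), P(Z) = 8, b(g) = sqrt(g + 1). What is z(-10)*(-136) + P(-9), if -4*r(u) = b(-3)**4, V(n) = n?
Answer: -27056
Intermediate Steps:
b(g) = sqrt(1 + g)
r(u) = -1 (r(u) = -(1 - 3)**2/4 = -(sqrt(-2))**4/4 = -(I*sqrt(2))**4/4 = -1/4*4 = -1)
z(q) = -1 + 2*q**2 (z(q) = (q**2 + q*q) - 1 = (q**2 + q**2) - 1 = 2*q**2 - 1 = -1 + 2*q**2)
z(-10)*(-136) + P(-9) = (-1 + 2*(-10)**2)*(-136) + 8 = (-1 + 2*100)*(-136) + 8 = (-1 + 200)*(-136) + 8 = 199*(-136) + 8 = -27064 + 8 = -27056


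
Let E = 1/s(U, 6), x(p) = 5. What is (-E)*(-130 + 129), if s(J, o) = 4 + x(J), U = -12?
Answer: 1/9 ≈ 0.11111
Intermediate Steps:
s(J, o) = 9 (s(J, o) = 4 + 5 = 9)
E = 1/9 ≈ 0.11111
(-E)*(-130 + 129) = (-1*1/9)*(-130 + 129) = -1/9*(-1) = 1/9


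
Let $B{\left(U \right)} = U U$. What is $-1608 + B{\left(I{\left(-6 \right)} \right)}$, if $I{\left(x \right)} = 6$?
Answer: $-1572$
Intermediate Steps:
$B{\left(U \right)} = U^{2}$
$-1608 + B{\left(I{\left(-6 \right)} \right)} = -1608 + 6^{2} = -1608 + 36 = -1572$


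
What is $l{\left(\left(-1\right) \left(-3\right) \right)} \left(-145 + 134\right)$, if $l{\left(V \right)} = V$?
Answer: $-33$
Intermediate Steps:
$l{\left(\left(-1\right) \left(-3\right) \right)} \left(-145 + 134\right) = \left(-1\right) \left(-3\right) \left(-145 + 134\right) = 3 \left(-11\right) = -33$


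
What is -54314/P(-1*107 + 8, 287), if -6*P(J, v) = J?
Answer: -108628/33 ≈ -3291.8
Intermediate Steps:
P(J, v) = -J/6
-54314/P(-1*107 + 8, 287) = -54314*(-6/(-1*107 + 8)) = -54314*(-6/(-107 + 8)) = -54314/((-1/6*(-99))) = -54314/33/2 = -54314*2/33 = -108628/33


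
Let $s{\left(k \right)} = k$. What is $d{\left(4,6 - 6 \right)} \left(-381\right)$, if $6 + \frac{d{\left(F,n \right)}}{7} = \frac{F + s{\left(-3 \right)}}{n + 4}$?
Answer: $\frac{61341}{4} \approx 15335.0$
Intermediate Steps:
$d{\left(F,n \right)} = -42 + \frac{7 \left(-3 + F\right)}{4 + n}$ ($d{\left(F,n \right)} = -42 + 7 \frac{F - 3}{n + 4} = -42 + 7 \frac{-3 + F}{4 + n} = -42 + \frac{7 \left(-3 + F\right)}{4 + n}$)
$d{\left(4,6 - 6 \right)} \left(-381\right) = \frac{7 \left(-27 + 4 - 6 \left(6 - 6\right)\right)}{4 + \left(6 - 6\right)} \left(-381\right) = \frac{7 \left(-27 + 4 - 0\right)}{4 + 0} \left(-381\right) = \frac{7 \left(-27 + 4 + 0\right)}{4} \left(-381\right) = 7 \cdot \frac{1}{4} \left(-23\right) \left(-381\right) = \left(- \frac{161}{4}\right) \left(-381\right) = \frac{61341}{4}$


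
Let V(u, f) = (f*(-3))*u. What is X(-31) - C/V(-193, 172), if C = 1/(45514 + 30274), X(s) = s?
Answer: -233974835665/7547575344 ≈ -31.000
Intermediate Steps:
V(u, f) = -3*f*u (V(u, f) = (-3*f)*u = -3*f*u)
C = 1/75788 ≈ 1.3195e-5
X(-31) - C/V(-193, 172) = -31 - 1/(75788*((-3*172*(-193)))) = -31 - 1/(75788*99588) = -31 - 1*1/7547575344 = -31 - 1/7547575344 = -233974835665/7547575344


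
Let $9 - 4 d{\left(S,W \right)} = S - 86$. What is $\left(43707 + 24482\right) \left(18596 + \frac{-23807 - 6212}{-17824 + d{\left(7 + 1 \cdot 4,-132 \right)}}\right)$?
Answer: $\frac{22577010156723}{17803} \approx 1.2682 \cdot 10^{9}$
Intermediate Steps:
$d{\left(S,W \right)} = \frac{95}{4} - \frac{S}{4}$ ($d{\left(S,W \right)} = \frac{9}{4} - \frac{S - 86}{4} = \frac{9}{4} - \frac{-86 + S}{4} = \frac{9}{4} - \left(- \frac{43}{2} + \frac{S}{4}\right) = \frac{95}{4} - \frac{S}{4}$)
$\left(43707 + 24482\right) \left(18596 + \frac{-23807 - 6212}{-17824 + d{\left(7 + 1 \cdot 4,-132 \right)}}\right) = \left(43707 + 24482\right) \left(18596 + \frac{-23807 - 6212}{-17824 + \left(\frac{95}{4} - \frac{7 + 1 \cdot 4}{4}\right)}\right) = 68189 \left(18596 - \frac{30019}{-17824 + \left(\frac{95}{4} - \frac{7 + 4}{4}\right)}\right) = 68189 \left(18596 - \frac{30019}{-17824 + \left(\frac{95}{4} - \frac{11}{4}\right)}\right) = 68189 \left(18596 - \frac{30019}{-17824 + 21}\right) = 68189 \left(18596 - \frac{30019}{-17803}\right) = 68189 \left(18596 - - \frac{30019}{17803}\right) = 68189 \left(18596 + \frac{30019}{17803}\right) = 68189 \cdot \frac{331094607}{17803} = \frac{22577010156723}{17803}$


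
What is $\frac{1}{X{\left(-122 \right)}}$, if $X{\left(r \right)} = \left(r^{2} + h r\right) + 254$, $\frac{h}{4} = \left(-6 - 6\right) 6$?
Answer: $\frac{1}{50274} \approx 1.9891 \cdot 10^{-5}$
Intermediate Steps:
$h = -288$ ($h = 4 \left(-6 - 6\right) 6 = 4 \left(\left(-12\right) 6\right) = 4 \left(-72\right) = -288$)
$X{\left(r \right)} = 254 + r^{2} - 288 r$ ($X{\left(r \right)} = \left(r^{2} - 288 r\right) + 254 = 254 + r^{2} - 288 r$)
$\frac{1}{X{\left(-122 \right)}} = \frac{1}{254 + \left(-122\right)^{2} - -35136} = \frac{1}{254 + 14884 + 35136} = \frac{1}{50274}$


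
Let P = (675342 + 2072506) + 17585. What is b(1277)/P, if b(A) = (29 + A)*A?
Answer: 1667762/2765433 ≈ 0.60307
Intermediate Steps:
P = 2765433 (P = 2747848 + 17585 = 2765433)
b(A) = A*(29 + A)
b(1277)/P = (1277*(29 + 1277))/2765433 = (1277*1306)*(1/2765433) = 1667762*(1/2765433) = 1667762/2765433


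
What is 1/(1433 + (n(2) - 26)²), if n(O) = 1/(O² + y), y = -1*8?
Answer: 16/33953 ≈ 0.00047124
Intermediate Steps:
y = -8
n(O) = 1/(-8 + O²) (n(O) = 1/(O² - 8) = 1/(-8 + O²))
1/(1433 + (n(2) - 26)²) = 1/(1433 + (1/(-8 + 2²) - 26)²) = 1/(1433 + (1/(-8 + 4) - 26)²) = 1/(1433 + (1/(-4) - 26)²) = 1/(1433 + (-¼ - 26)²) = 1/(1433 + (-105/4)²) = 1/(1433 + 11025/16) = 1/(33953/16) = 16/33953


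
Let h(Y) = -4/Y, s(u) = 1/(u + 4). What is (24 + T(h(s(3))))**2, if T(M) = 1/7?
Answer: 28561/49 ≈ 582.88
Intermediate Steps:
s(u) = 1/(4 + u)
T(M) = 1/7
(24 + T(h(s(3))))**2 = (24 + 1/7)**2 = (169/7)**2 = 28561/49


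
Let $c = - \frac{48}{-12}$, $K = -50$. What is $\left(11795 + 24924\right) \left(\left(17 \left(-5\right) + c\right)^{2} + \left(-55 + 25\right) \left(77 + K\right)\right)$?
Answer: $211170969$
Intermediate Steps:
$c = 4$ ($c = \left(-48\right) \left(- \frac{1}{12}\right) = 4$)
$\left(11795 + 24924\right) \left(\left(17 \left(-5\right) + c\right)^{2} + \left(-55 + 25\right) \left(77 + K\right)\right) = \left(11795 + 24924\right) \left(\left(17 \left(-5\right) + 4\right)^{2} + \left(-55 + 25\right) \left(77 - 50\right)\right) = 36719 \left(\left(-85 + 4\right)^{2} - 810\right) = 36719 \left(\left(-81\right)^{2} - 810\right) = 36719 \left(6561 - 810\right) = 36719 \cdot 5751 = 211170969$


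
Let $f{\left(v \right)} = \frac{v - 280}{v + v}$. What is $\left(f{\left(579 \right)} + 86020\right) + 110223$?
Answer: $\frac{227249693}{1158} \approx 1.9624 \cdot 10^{5}$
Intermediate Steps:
$f{\left(v \right)} = \frac{-280 + v}{2 v}$
$\left(f{\left(579 \right)} + 86020\right) + 110223 = \left(\frac{-280 + 579}{2 \cdot 579} + 86020\right) + 110223 = \left(\frac{1}{2} \cdot \frac{1}{579} \cdot 299 + 86020\right) + 110223 = \left(\frac{299}{1158} + 86020\right) + 110223 = \frac{99611459}{1158} + 110223 = \frac{227249693}{1158}$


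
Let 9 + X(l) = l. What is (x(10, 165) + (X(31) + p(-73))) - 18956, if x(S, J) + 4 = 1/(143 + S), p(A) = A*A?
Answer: -2082176/153 ≈ -13609.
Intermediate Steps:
p(A) = A²
X(l) = -9 + l
x(S, J) = -4 + 1/(143 + S)
(x(10, 165) + (X(31) + p(-73))) - 18956 = ((-571 - 4*10)/(143 + 10) + ((-9 + 31) + (-73)²)) - 18956 = ((-571 - 40)/153 + (22 + 5329)) - 18956 = ((1/153)*(-611) + 5351) - 18956 = (-611/153 + 5351) - 18956 = 818092/153 - 18956 = -2082176/153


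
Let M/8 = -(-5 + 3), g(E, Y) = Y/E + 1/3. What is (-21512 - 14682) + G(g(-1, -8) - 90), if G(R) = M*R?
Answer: -112502/3 ≈ -37501.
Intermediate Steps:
g(E, Y) = 1/3 + Y/E (g(E, Y) = Y/E + 1*(1/3) = Y/E + 1/3 = 1/3 + Y/E)
M = 16 (M = 8*(-(-5 + 3)) = 8*(-1*(-2)) = 8*2 = 16)
G(R) = 16*R
(-21512 - 14682) + G(g(-1, -8) - 90) = (-21512 - 14682) + 16*((-8 + (1/3)*(-1))/(-1) - 90) = -36194 + 16*(-(-8 - 1/3) - 90) = -36194 + 16*(-1*(-25/3) - 90) = -36194 + 16*(25/3 - 90) = -36194 + 16*(-245/3) = -36194 - 3920/3 = -112502/3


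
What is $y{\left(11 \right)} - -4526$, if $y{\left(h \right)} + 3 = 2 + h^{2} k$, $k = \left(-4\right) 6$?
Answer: $1621$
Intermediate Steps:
$k = -24$
$y{\left(h \right)} = -1 - 24 h^{2}$ ($y{\left(h \right)} = -3 + \left(2 + h^{2} \left(-24\right)\right) = -3 - \left(-2 + 24 h^{2}\right) = -1 - 24 h^{2}$)
$y{\left(11 \right)} - -4526 = \left(-1 - 24 \cdot 11^{2}\right) - -4526 = \left(-1 - 2904\right) + 4526 = -2905 + 4526 = 1621$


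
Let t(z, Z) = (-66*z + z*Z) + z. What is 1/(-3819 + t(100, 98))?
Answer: -1/519 ≈ -0.0019268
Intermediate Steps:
t(z, Z) = -65*z + Z*z (t(z, Z) = (-66*z + Z*z) + z = -65*z + Z*z)
1/(-3819 + t(100, 98)) = 1/(-3819 + 100*(-65 + 98)) = 1/(-3819 + 100*33) = 1/(-3819 + 3300) = 1/(-519) = -1/519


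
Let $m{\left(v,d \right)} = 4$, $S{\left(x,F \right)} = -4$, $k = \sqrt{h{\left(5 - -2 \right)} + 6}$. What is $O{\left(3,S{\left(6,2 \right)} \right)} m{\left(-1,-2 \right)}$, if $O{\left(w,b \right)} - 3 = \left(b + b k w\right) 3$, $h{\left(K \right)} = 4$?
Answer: $-36 - 144 \sqrt{10} \approx -491.37$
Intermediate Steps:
$k = \sqrt{10}$ ($k = \sqrt{4 + 6} = \sqrt{10} \approx 3.1623$)
$O{\left(w,b \right)} = 3 + 3 b + 3 b w \sqrt{10}$ ($O{\left(w,b \right)} = 3 + \left(b + b \sqrt{10} w\right) 3 = 3 + \left(b + b w \sqrt{10}\right) 3 = 3 + \left(3 b + 3 b w \sqrt{10}\right) = 3 + 3 b + 3 b w \sqrt{10}$)
$O{\left(3,S{\left(6,2 \right)} \right)} m{\left(-1,-2 \right)} = \left(3 + 3 \left(-4\right) + 3 \left(-4\right) 3 \sqrt{10}\right) 4 = \left(3 - 12 - 36 \sqrt{10}\right) 4 = \left(-9 - 36 \sqrt{10}\right) 4 = -36 - 144 \sqrt{10}$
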